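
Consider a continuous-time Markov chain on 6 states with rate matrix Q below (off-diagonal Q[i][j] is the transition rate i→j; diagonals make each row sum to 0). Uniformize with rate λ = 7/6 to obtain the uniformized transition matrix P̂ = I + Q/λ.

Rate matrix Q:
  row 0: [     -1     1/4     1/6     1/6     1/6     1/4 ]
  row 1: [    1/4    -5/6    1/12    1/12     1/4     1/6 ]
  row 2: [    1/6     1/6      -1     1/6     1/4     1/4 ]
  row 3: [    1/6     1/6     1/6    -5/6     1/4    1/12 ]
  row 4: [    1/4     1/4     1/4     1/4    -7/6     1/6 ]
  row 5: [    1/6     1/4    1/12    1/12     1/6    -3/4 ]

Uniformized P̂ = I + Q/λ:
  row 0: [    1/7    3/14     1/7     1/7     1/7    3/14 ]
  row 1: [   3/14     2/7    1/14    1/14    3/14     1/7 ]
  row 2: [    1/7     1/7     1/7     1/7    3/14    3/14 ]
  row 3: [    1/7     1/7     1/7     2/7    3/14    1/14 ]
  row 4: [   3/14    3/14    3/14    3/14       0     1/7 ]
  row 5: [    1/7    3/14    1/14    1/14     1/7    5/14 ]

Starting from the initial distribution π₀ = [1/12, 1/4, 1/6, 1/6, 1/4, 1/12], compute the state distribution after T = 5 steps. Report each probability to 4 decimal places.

π = [0.1689, 0.2099, 0.1250, 0.1459, 0.1550, 0.1952]

t=0: π = [0.0833, 0.2500, 0.1667, 0.1667, 0.2500, 0.0833]
t=1: π = [0.1786, 0.2083, 0.1369, 0.1607, 0.1488, 0.1667]
t=2: π = [0.1684, 0.2079, 0.1267, 0.1497, 0.1577, 0.1896]
t=3: π = [0.1690, 0.2094, 0.1257, 0.1471, 0.1549, 0.1939]
t=4: π = [0.1689, 0.2098, 0.1251, 0.1461, 0.1552, 0.1949]
t=5: π = [0.1689, 0.2099, 0.1250, 0.1459, 0.1550, 0.1952]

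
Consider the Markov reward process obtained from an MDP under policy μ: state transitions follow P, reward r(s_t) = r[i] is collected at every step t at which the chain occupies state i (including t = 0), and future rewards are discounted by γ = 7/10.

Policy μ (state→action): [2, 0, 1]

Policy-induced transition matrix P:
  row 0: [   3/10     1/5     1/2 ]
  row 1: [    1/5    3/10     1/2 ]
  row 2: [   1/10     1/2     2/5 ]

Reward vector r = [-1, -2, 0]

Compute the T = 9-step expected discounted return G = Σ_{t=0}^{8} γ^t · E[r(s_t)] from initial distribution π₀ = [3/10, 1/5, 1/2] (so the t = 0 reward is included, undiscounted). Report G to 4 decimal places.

t=0: π = [0.3000, 0.2000, 0.5000], E[r] = -0.7000, γ^t·E[r] = -0.700000, running G = -0.700000
t=1: π = [0.1800, 0.3700, 0.4500], E[r] = -0.9200, γ^t·E[r] = -0.644000, running G = -1.344000
t=2: π = [0.1730, 0.3720, 0.4550], E[r] = -0.9170, γ^t·E[r] = -0.449330, running G = -1.793330
t=3: π = [0.1718, 0.3737, 0.4545], E[r] = -0.9192, γ^t·E[r] = -0.315286, running G = -2.108616
t=4: π = [0.1717, 0.3737, 0.4546], E[r] = -0.9192, γ^t·E[r] = -0.220693, running G = -2.329308
t=5: π = [0.1717, 0.3737, 0.4545], E[r] = -0.9192, γ^t·E[r] = -0.154489, running G = -2.483797
t=6: π = [0.1717, 0.3737, 0.4545], E[r] = -0.9192, γ^t·E[r] = -0.108142, running G = -2.591939
t=7: π = [0.1717, 0.3737, 0.4545], E[r] = -0.9192, γ^t·E[r] = -0.075699, running G = -2.667638
t=8: π = [0.1717, 0.3737, 0.4545], E[r] = -0.9192, γ^t·E[r] = -0.052990, running G = -2.720628

G = -2.7206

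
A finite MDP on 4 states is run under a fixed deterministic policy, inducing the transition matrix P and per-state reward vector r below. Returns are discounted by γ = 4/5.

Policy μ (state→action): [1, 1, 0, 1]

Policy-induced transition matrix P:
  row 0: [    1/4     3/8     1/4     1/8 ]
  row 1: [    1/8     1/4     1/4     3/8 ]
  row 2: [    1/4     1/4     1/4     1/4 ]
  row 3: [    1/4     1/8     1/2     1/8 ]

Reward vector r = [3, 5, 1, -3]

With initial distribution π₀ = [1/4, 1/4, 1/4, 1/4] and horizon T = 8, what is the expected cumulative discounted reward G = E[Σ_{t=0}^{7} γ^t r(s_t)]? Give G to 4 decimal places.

t=0: π = [0.2500, 0.2500, 0.2500, 0.2500], E[r] = 1.5000, γ^t·E[r] = 1.500000, running G = 1.500000
t=1: π = [0.2188, 0.2500, 0.3125, 0.2188], E[r] = 1.5625, γ^t·E[r] = 1.250000, running G = 2.750000
t=2: π = [0.2188, 0.2500, 0.3047, 0.2266], E[r] = 1.5313, γ^t·E[r] = 0.980000, running G = 3.730000
t=3: π = [0.2188, 0.2490, 0.3066, 0.2256], E[r] = 1.5313, γ^t·E[r] = 0.784000, running G = 4.514000
t=4: π = [0.2189, 0.2491, 0.3064, 0.2256], E[r] = 1.5320, γ^t·E[r] = 0.627500, running G = 5.141500
t=5: π = [0.2189, 0.2492, 0.3064, 0.2256], E[r] = 1.5320, γ^t·E[r] = 0.502010, running G = 5.643510
t=6: π = [0.2189, 0.2492, 0.3064, 0.2256], E[r] = 1.5320, γ^t·E[r] = 0.401601, running G = 6.045111
t=7: π = [0.2189, 0.2492, 0.3064, 0.2256], E[r] = 1.5320, γ^t·E[r] = 0.321281, running G = 6.366392

G = 6.3664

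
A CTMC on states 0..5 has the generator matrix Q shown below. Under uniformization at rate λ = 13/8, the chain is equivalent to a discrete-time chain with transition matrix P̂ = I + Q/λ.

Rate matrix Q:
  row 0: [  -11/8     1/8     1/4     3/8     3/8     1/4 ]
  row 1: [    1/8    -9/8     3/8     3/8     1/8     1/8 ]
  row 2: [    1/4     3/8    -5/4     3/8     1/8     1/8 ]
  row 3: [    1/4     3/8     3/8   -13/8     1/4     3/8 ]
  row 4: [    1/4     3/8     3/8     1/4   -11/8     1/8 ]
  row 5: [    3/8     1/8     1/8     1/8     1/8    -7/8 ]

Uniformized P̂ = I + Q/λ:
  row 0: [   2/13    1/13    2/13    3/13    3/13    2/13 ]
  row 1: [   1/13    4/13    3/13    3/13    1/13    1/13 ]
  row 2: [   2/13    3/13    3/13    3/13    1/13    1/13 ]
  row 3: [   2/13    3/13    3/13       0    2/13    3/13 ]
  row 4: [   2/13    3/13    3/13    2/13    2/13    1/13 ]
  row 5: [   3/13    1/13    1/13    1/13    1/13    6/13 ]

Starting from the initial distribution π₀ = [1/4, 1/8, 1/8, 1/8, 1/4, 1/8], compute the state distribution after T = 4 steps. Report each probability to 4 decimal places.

t=0: π = [0.2500, 0.1250, 0.1250, 0.1250, 0.2500, 0.1250]
t=1: π = [0.1538, 0.1827, 0.1923, 0.1635, 0.1442, 0.1635]
t=2: π = [0.1524, 0.1960, 0.1938, 0.1568, 0.1243, 0.1768]
t=3: π = [0.1524, 0.1952, 0.1919, 0.1578, 0.1220, 0.1808]
t=4: π = [0.1527, 0.1945, 0.1912, 0.1572, 0.1219, 0.1824]

π = [0.1527, 0.1945, 0.1912, 0.1572, 0.1219, 0.1824]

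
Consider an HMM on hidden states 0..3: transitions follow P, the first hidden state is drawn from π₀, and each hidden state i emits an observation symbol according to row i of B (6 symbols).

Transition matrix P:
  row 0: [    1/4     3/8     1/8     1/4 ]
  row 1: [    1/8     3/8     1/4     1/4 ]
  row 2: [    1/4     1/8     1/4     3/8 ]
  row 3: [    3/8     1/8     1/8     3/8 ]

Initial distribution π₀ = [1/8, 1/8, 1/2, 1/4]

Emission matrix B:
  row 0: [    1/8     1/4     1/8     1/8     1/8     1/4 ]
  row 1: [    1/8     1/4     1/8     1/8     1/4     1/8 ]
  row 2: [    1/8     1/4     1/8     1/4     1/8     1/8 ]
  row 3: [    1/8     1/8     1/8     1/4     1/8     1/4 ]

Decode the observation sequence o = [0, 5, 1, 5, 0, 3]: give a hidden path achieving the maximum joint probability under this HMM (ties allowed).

t=0: δ = [1.562e-02, 1.562e-02, 6.250e-02, 3.125e-02]  (obs o_0=0)
t=1: δ = [3.906e-03, 9.766e-04, 1.953e-03, 5.859e-03]  ψ = [2, 2, 2, 2]  (obs o_1=5)
t=2: δ = [5.493e-04, 3.662e-04, 1.831e-04, 2.747e-04]  ψ = [3, 0, 3, 3]  (obs o_2=1)
t=3: δ = [3.433e-05, 2.575e-05, 1.144e-05, 3.433e-05]  ψ = [0, 0, 1, 0]  (obs o_3=5)
t=4: δ = [1.609e-06, 1.609e-06, 8.047e-07, 1.609e-06]  ψ = [3, 0, 1, 3]  (obs o_4=0)
t=5: δ = [7.544e-08, 7.544e-08, 1.006e-07, 1.509e-07]  ψ = [3, 0, 1, 3]  (obs o_5=3)
backtrack: best end state = 3; path = [2, 3, 0, 3, 3, 3]

path = [2, 3, 0, 3, 3, 3]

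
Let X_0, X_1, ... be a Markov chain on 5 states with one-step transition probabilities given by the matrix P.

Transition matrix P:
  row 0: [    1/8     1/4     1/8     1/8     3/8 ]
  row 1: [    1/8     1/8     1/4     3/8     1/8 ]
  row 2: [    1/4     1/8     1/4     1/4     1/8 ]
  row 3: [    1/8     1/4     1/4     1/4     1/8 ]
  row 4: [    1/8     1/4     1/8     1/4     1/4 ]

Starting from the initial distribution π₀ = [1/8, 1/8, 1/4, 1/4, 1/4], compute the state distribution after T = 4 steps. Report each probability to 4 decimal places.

t=0: π = [0.1250, 0.1250, 0.2500, 0.2500, 0.2500]
t=1: π = [0.1563, 0.2031, 0.2031, 0.2500, 0.1875]
t=2: π = [0.1504, 0.1992, 0.2070, 0.2559, 0.1875]
t=3: π = [0.1509, 0.1992, 0.2078, 0.2561, 0.1860]
t=4: π = [0.1510, 0.1991, 0.2079, 0.2560, 0.1860]

π = [0.1510, 0.1991, 0.2079, 0.2560, 0.1860]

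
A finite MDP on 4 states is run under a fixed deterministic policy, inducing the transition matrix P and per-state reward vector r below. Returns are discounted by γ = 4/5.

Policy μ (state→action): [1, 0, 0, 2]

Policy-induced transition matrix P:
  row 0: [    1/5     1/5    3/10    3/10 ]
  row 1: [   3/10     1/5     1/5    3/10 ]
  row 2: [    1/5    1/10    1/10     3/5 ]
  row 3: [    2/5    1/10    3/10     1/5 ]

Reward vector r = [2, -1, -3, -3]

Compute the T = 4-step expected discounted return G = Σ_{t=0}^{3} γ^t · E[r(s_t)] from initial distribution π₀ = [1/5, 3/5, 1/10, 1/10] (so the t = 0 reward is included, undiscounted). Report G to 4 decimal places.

t=0: π = [0.2000, 0.6000, 0.1000, 0.1000], E[r] = -0.8000, γ^t·E[r] = -0.800000, running G = -0.800000
t=1: π = [0.2800, 0.1800, 0.2200, 0.3200], E[r] = -1.2400, γ^t·E[r] = -0.992000, running G = -1.792000
t=2: π = [0.2820, 0.1460, 0.2380, 0.3340], E[r] = -1.2980, γ^t·E[r] = -0.830720, running G = -2.622720
t=3: π = [0.2814, 0.1428, 0.2378, 0.3380], E[r] = -1.3074, γ^t·E[r] = -0.669389, running G = -3.292109

G = -3.2921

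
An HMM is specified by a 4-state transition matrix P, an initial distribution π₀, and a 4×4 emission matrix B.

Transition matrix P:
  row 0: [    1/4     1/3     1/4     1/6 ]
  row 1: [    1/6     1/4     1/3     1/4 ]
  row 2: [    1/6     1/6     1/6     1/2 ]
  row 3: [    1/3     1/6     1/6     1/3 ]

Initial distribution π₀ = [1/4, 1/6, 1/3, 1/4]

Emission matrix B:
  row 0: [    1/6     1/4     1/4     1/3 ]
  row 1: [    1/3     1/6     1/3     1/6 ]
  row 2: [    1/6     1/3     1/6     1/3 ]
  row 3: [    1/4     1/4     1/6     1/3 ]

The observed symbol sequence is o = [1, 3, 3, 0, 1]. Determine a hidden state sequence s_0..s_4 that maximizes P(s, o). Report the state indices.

path = [2, 3, 0, 1, 2]

t=0: δ = [6.250e-02, 2.778e-02, 1.111e-01, 6.250e-02]  (obs o_0=1)
t=1: δ = [6.944e-03, 3.472e-03, 6.173e-03, 1.852e-02]  ψ = [3, 0, 2, 2]  (obs o_1=3)
t=2: δ = [2.058e-03, 5.144e-04, 1.029e-03, 2.058e-03]  ψ = [3, 3, 3, 3]  (obs o_2=3)
t=3: δ = [1.143e-04, 2.286e-04, 8.573e-05, 1.715e-04]  ψ = [3, 0, 0, 3]  (obs o_3=0)
t=4: δ = [1.429e-05, 9.526e-06, 2.540e-05, 1.429e-05]  ψ = [3, 1, 1, 1]  (obs o_4=1)
backtrack: best end state = 2; path = [2, 3, 0, 1, 2]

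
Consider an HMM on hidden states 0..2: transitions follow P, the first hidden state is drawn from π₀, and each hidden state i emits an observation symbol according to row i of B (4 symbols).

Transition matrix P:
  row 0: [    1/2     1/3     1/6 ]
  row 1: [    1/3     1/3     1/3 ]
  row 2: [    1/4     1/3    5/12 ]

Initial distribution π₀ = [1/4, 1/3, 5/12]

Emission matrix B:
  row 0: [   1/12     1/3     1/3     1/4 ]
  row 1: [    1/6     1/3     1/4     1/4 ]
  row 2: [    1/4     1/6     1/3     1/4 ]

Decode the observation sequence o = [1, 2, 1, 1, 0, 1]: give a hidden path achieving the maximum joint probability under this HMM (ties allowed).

t=0: δ = [8.333e-02, 1.111e-01, 6.944e-02]  (obs o_0=1)
t=1: δ = [1.389e-02, 9.259e-03, 1.235e-02]  ψ = [0, 1, 1]  (obs o_1=2)
t=2: δ = [2.315e-03, 1.543e-03, 8.573e-04]  ψ = [0, 0, 2]  (obs o_2=1)
t=3: δ = [3.858e-04, 2.572e-04, 8.573e-05]  ψ = [0, 0, 1]  (obs o_3=1)
t=4: δ = [1.608e-05, 2.143e-05, 2.143e-05]  ψ = [0, 0, 1]  (obs o_4=0)
t=5: δ = [2.679e-06, 2.381e-06, 1.488e-06]  ψ = [0, 1, 2]  (obs o_5=1)
backtrack: best end state = 0; path = [0, 0, 0, 0, 0, 0]

path = [0, 0, 0, 0, 0, 0]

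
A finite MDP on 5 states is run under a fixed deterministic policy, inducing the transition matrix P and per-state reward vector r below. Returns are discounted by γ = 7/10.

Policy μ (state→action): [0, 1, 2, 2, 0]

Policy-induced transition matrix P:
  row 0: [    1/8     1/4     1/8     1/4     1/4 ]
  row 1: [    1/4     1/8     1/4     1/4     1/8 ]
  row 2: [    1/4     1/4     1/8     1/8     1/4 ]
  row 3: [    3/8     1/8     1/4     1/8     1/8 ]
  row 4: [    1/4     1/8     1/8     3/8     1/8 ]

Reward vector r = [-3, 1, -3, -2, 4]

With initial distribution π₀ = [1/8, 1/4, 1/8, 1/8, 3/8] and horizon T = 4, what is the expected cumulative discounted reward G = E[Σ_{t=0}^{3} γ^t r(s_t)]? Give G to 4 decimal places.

G = -0.6459

t=0: π = [0.1250, 0.2500, 0.1250, 0.1250, 0.3750], E[r] = 0.7500, γ^t·E[r] = 0.750000, running G = 0.750000
t=1: π = [0.2500, 0.1563, 0.1719, 0.2656, 0.1563], E[r] = -1.0156, γ^t·E[r] = -0.710938, running G = 0.039063
t=2: π = [0.2520, 0.1777, 0.1777, 0.2148, 0.1777], E[r] = -0.8301, γ^t·E[r] = -0.406738, running G = -0.367676
t=3: π = [0.2454, 0.1787, 0.1741, 0.2231, 0.1787], E[r] = -0.8110, γ^t·E[r] = -0.278185, running G = -0.645861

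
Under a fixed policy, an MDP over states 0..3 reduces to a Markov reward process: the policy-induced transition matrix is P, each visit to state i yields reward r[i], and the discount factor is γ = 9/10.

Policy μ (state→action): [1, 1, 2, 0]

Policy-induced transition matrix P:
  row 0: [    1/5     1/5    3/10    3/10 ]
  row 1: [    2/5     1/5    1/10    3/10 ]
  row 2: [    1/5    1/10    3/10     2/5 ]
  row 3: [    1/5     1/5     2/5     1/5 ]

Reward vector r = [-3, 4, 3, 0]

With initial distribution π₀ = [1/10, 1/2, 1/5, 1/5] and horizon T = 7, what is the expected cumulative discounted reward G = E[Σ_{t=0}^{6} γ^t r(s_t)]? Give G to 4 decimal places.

G = 5.6160

t=0: π = [0.1000, 0.5000, 0.2000, 0.2000], E[r] = 2.3000, γ^t·E[r] = 2.300000, running G = 2.300000
t=1: π = [0.3000, 0.1800, 0.2200, 0.3000], E[r] = 0.4800, γ^t·E[r] = 0.432000, running G = 2.732000
t=2: π = [0.2360, 0.1780, 0.2940, 0.2920], E[r] = 0.8860, γ^t·E[r] = 0.717660, running G = 3.449660
t=3: π = [0.2356, 0.1706, 0.2936, 0.3002], E[r] = 0.8564, γ^t·E[r] = 0.624316, running G = 4.073976
t=4: π = [0.2341, 0.1706, 0.2959, 0.2993], E[r] = 0.8679, γ^t·E[r] = 0.569429, running G = 4.643405
t=5: π = [0.2341, 0.1704, 0.2958, 0.2997], E[r] = 0.8667, γ^t·E[r] = 0.511762, running G = 5.155167
t=6: π = [0.2341, 0.1704, 0.2959, 0.2996], E[r] = 0.8671, γ^t·E[r] = 0.460803, running G = 5.615970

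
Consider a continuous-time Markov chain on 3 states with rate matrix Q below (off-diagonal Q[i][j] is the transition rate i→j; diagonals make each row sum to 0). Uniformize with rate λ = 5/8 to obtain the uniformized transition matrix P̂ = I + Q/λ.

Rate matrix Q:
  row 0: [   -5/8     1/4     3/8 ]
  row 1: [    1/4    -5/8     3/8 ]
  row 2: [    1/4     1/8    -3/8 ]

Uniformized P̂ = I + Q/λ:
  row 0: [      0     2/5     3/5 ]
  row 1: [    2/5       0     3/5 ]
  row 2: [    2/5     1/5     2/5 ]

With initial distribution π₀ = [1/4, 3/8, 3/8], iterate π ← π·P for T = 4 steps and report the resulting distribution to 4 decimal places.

t=0: π = [0.2500, 0.3750, 0.3750]
t=1: π = [0.3000, 0.1750, 0.5250]
t=2: π = [0.2800, 0.2250, 0.4950]
t=3: π = [0.2880, 0.2110, 0.5010]
t=4: π = [0.2848, 0.2154, 0.4998]

π = [0.2848, 0.2154, 0.4998]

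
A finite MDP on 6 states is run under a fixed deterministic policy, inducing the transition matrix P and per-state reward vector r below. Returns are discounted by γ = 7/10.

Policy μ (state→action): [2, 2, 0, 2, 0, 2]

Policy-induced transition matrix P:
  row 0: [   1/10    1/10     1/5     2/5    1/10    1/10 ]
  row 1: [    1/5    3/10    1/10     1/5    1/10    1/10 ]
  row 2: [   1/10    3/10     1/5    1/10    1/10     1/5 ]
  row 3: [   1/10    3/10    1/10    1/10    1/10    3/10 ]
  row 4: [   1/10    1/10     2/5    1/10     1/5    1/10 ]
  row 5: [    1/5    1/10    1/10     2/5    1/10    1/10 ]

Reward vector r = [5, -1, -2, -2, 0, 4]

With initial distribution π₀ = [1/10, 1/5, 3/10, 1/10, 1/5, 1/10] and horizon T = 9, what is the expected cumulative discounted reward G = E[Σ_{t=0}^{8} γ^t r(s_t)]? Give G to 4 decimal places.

G = 0.6129

t=0: π = [0.1000, 0.2000, 0.3000, 0.1000, 0.2000, 0.1000], E[r] = -0.1000, γ^t·E[r] = -0.100000, running G = -0.100000
t=1: π = [0.1300, 0.2200, 0.2000, 0.1800, 0.1200, 0.1500], E[r] = 0.2700, γ^t·E[r] = 0.189000, running G = 0.089000
t=2: π = [0.1370, 0.2200, 0.1690, 0.2060, 0.1120, 0.1560], E[r] = 0.3390, γ^t·E[r] = 0.166110, running G = 0.255110
t=3: π = [0.1376, 0.2190, 0.1642, 0.2099, 0.1112, 0.1581], E[r] = 0.3532, γ^t·E[r] = 0.121148, running G = 0.376258
t=4: π = [0.1377, 0.2186, 0.1635, 0.2106, 0.1111, 0.1584], E[r] = 0.3552, γ^t·E[r] = 0.085291, running G = 0.461548
t=5: π = [0.1377, 0.2186, 0.1635, 0.2107, 0.1111, 0.1585], E[r] = 0.3555, γ^t·E[r] = 0.059757, running G = 0.521305
t=6: π = [0.1377, 0.2185, 0.1634, 0.2107, 0.1111, 0.1585], E[r] = 0.3556, γ^t·E[r] = 0.041836, running G = 0.563141
t=7: π = [0.1377, 0.2185, 0.1634, 0.2107, 0.1111, 0.1585], E[r] = 0.3556, γ^t·E[r] = 0.029285, running G = 0.592426
t=8: π = [0.1377, 0.2185, 0.1634, 0.2107, 0.1111, 0.1585], E[r] = 0.3556, γ^t·E[r] = 0.020500, running G = 0.612926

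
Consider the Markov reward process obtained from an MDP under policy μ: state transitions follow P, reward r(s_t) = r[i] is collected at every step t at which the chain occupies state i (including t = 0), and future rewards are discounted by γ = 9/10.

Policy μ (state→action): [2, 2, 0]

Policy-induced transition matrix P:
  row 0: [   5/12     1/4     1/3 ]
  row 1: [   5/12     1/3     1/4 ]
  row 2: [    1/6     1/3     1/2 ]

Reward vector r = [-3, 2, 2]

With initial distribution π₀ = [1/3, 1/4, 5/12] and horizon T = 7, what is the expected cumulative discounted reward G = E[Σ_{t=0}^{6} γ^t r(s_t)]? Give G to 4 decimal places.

G = 1.9971

t=0: π = [0.3333, 0.2500, 0.4167], E[r] = 0.3333, γ^t·E[r] = 0.333333, running G = 0.333333
t=1: π = [0.3125, 0.3056, 0.3819], E[r] = 0.4375, γ^t·E[r] = 0.393750, running G = 0.727083
t=2: π = [0.3212, 0.3073, 0.3715], E[r] = 0.3941, γ^t·E[r] = 0.319219, running G = 1.046302
t=3: π = [0.3238, 0.3066, 0.3696], E[r] = 0.3811, γ^t·E[r] = 0.277805, running G = 1.324107
t=4: π = [0.3243, 0.3064, 0.3694], E[r] = 0.3787, γ^t·E[r] = 0.248482, running G = 1.572589
t=5: π = [0.3243, 0.3063, 0.3694], E[r] = 0.3784, γ^t·E[r] = 0.223447, running G = 1.796035
t=6: π = [0.3243, 0.3063, 0.3694], E[r] = 0.3784, γ^t·E[r] = 0.201086, running G = 1.997121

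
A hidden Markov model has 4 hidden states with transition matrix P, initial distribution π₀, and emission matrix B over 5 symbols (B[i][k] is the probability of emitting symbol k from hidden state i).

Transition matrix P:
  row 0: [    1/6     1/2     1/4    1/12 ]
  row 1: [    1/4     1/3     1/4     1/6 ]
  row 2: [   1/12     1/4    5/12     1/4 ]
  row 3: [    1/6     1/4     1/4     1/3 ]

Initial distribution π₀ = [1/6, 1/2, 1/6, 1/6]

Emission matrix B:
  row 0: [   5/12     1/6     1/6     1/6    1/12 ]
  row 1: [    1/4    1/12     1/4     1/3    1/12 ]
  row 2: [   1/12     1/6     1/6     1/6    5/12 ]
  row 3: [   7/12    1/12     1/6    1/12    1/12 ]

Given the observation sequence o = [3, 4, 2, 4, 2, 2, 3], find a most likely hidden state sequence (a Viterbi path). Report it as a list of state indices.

t=0: δ = [2.778e-02, 1.667e-01, 2.778e-02, 1.389e-02]  (obs o_0=3)
t=1: δ = [3.472e-03, 4.630e-03, 1.736e-02, 2.315e-03]  ψ = [1, 1, 1, 1]  (obs o_1=4)
t=2: δ = [2.411e-04, 1.085e-03, 1.206e-03, 7.234e-04]  ψ = [2, 2, 2, 2]  (obs o_2=2)
t=3: δ = [2.261e-05, 3.014e-05, 2.093e-04, 2.512e-05]  ψ = [1, 1, 2, 2]  (obs o_3=4)
t=4: δ = [2.907e-06, 1.308e-05, 1.454e-05, 8.721e-06]  ψ = [2, 2, 2, 2]  (obs o_4=2)
t=5: δ = [5.451e-07, 1.090e-06, 1.009e-06, 6.056e-07]  ψ = [1, 1, 2, 2]  (obs o_5=2)
t=6: δ = [4.542e-08, 1.211e-07, 7.010e-08, 2.103e-08]  ψ = [1, 1, 2, 2]  (obs o_6=3)
backtrack: best end state = 1; path = [1, 2, 2, 2, 1, 1, 1]

path = [1, 2, 2, 2, 1, 1, 1]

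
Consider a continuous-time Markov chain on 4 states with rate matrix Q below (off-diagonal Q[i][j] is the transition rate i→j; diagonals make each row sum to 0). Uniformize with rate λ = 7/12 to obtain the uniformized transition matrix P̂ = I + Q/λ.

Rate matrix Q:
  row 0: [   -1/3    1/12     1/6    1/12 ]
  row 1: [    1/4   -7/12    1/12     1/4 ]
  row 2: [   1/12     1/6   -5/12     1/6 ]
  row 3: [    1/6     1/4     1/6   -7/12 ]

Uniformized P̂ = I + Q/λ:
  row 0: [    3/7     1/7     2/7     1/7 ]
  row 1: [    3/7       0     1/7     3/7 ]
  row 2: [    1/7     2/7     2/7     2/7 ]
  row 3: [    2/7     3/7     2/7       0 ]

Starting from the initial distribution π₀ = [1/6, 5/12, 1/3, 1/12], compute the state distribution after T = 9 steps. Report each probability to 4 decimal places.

t=0: π = [0.1667, 0.4167, 0.3333, 0.0833]
t=1: π = [0.3214, 0.1548, 0.2262, 0.2976]
t=2: π = [0.3214, 0.2381, 0.2636, 0.1769]
t=3: π = [0.3280, 0.1970, 0.2517, 0.2233]
t=4: π = [0.3248, 0.2145, 0.2576, 0.2032]
t=5: π = [0.3260, 0.2071, 0.2551, 0.2119]
t=6: π = [0.3254, 0.2103, 0.2561, 0.2082]
t=7: π = [0.3256, 0.2089, 0.2557, 0.2098]
t=8: π = [0.3256, 0.2095, 0.2559, 0.2091]
t=9: π = [0.3256, 0.2092, 0.2558, 0.2094]

π = [0.3256, 0.2092, 0.2558, 0.2094]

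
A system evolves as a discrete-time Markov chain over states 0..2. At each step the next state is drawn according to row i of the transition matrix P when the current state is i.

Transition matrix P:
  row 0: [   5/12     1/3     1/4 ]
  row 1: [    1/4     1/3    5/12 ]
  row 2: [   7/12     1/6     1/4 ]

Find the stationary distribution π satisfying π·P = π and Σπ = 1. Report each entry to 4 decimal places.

π = [0.4189, 0.2838, 0.2973]

Balance equations π_j = Σ_i π_i·P[i][j]:
  π_0 = 5/12·π_0 + 1/4·π_1 + 7/12·π_2
  π_1 = 1/3·π_0 + 1/3·π_1 + 1/6·π_2
  normalize: π_0 + π_1 + π_2 = 1
Solving the linear system gives exactly π = [31/74, 21/74, 11/37].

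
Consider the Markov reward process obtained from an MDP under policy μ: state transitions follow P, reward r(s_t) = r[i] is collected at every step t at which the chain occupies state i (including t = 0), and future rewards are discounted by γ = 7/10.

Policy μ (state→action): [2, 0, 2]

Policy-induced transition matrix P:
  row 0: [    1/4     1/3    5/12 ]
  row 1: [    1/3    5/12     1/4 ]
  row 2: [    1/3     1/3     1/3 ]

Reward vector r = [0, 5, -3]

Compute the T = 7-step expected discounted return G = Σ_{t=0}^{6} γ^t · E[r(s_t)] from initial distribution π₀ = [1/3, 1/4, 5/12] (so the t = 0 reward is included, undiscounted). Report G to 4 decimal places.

t=0: π = [0.3333, 0.2500, 0.4167], E[r] = 0.0000, γ^t·E[r] = 0.000000, running G = 0.000000
t=1: π = [0.3056, 0.3542, 0.3403], E[r] = 0.7500, γ^t·E[r] = 0.525000, running G = 0.525000
t=2: π = [0.3079, 0.3628, 0.3293], E[r] = 0.8264, γ^t·E[r] = 0.404931, running G = 0.929931
t=3: π = [0.3077, 0.3636, 0.3288], E[r] = 0.8316, γ^t·E[r] = 0.285238, running G = 1.215168
t=4: π = [0.3077, 0.3636, 0.3287], E[r] = 0.8321, γ^t·E[r] = 0.199794, running G = 1.414962
t=5: π = [0.3077, 0.3636, 0.3287], E[r] = 0.8322, γ^t·E[r] = 0.139862, running G = 1.554824
t=6: π = [0.3077, 0.3636, 0.3287], E[r] = 0.8322, γ^t·E[r] = 0.097904, running G = 1.652728

G = 1.6527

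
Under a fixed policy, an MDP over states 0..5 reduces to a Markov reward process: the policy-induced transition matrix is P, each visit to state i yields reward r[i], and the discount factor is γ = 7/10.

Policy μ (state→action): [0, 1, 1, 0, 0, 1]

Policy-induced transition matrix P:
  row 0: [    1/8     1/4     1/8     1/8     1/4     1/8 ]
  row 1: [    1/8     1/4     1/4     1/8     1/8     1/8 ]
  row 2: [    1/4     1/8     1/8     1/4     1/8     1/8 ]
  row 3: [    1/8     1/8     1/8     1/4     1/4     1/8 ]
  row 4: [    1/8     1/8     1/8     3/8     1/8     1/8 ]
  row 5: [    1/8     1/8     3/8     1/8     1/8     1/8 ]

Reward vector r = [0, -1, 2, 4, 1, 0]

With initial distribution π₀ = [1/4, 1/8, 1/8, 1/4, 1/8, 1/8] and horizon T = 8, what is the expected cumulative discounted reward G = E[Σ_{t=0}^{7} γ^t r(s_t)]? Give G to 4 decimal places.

t=0: π = [0.2500, 0.1250, 0.1250, 0.2500, 0.1250, 0.1250], E[r] = 1.2500, γ^t·E[r] = 1.250000, running G = 1.250000
t=1: π = [0.1406, 0.1719, 0.1719, 0.2031, 0.1875, 0.1250], E[r] = 1.1719, γ^t·E[r] = 0.820313, running G = 2.070313
t=2: π = [0.1465, 0.1641, 0.1777, 0.2188, 0.1680, 0.1250], E[r] = 1.2344, γ^t·E[r] = 0.604844, running G = 2.675156
t=3: π = [0.1472, 0.1638, 0.1768, 0.2166, 0.1707, 0.1250], E[r] = 1.2266, γ^t·E[r] = 0.420711, running G = 3.095867
t=4: π = [0.1471, 0.1639, 0.1767, 0.2168, 0.1705, 0.1250], E[r] = 1.2274, γ^t·E[r] = 0.294688, running G = 3.390555
t=5: π = [0.1471, 0.1639, 0.1767, 0.2168, 0.1705, 0.1250], E[r] = 1.2273, γ^t·E[r] = 0.206279, running G = 3.596834
t=6: π = [0.1471, 0.1639, 0.1767, 0.2168, 0.1705, 0.1250], E[r] = 1.2273, γ^t·E[r] = 0.144396, running G = 3.741230
t=7: π = [0.1471, 0.1639, 0.1767, 0.2168, 0.1705, 0.1250], E[r] = 1.2273, γ^t·E[r] = 0.101077, running G = 3.842308

G = 3.8423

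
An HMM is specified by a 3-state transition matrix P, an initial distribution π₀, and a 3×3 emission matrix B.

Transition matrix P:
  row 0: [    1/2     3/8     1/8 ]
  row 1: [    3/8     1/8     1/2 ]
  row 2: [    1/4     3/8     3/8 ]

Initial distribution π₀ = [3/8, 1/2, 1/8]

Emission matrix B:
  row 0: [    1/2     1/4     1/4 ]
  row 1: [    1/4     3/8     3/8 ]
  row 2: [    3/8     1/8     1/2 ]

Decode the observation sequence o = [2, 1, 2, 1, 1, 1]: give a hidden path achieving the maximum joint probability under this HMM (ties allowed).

path = [0, 1, 2, 1, 0, 1]

t=0: δ = [9.375e-02, 1.875e-01, 6.250e-02]  (obs o_0=2)
t=1: δ = [1.758e-02, 1.318e-02, 1.172e-02]  ψ = [1, 0, 1]  (obs o_1=1)
t=2: δ = [2.197e-03, 2.472e-03, 3.296e-03]  ψ = [0, 0, 1]  (obs o_2=2)
t=3: δ = [2.747e-04, 4.635e-04, 1.545e-04]  ψ = [0, 2, 1]  (obs o_3=1)
t=4: δ = [4.345e-05, 3.862e-05, 2.897e-05]  ψ = [1, 0, 1]  (obs o_4=1)
t=5: δ = [5.431e-06, 6.110e-06, 2.414e-06]  ψ = [0, 0, 1]  (obs o_5=1)
backtrack: best end state = 1; path = [0, 1, 2, 1, 0, 1]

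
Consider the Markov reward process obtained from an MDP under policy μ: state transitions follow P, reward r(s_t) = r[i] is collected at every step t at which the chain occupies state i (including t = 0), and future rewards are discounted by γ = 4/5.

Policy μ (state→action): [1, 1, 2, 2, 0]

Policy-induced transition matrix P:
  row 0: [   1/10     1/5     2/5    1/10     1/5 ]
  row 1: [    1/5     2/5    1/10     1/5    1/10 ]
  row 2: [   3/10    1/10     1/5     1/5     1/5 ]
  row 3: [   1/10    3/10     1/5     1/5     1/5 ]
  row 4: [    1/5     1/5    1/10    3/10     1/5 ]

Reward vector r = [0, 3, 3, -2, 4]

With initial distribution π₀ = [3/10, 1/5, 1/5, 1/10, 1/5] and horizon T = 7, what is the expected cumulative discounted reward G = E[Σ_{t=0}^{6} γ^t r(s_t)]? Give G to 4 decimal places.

t=0: π = [0.3000, 0.2000, 0.2000, 0.1000, 0.2000], E[r] = 1.8000, γ^t·E[r] = 1.800000, running G = 1.800000
t=1: π = [0.1800, 0.2300, 0.2200, 0.1900, 0.1800], E[r] = 1.6900, γ^t·E[r] = 1.352000, running G = 3.152000
t=2: π = [0.1850, 0.2430, 0.1950, 0.2000, 0.1770], E[r] = 1.6220, γ^t·E[r] = 1.038080, running G = 4.190080
t=3: π = [0.1810, 0.2491, 0.1950, 0.1992, 0.1757], E[r] = 1.6367, γ^t·E[r] = 0.837990, running G = 5.028070
t=4: π = [0.1815, 0.2502, 0.1937, 0.1995, 0.1751], E[r] = 1.6333, γ^t·E[r] = 0.669000, running G = 5.697070
t=5: π = [0.1813, 0.2506, 0.1938, 0.1994, 0.1750], E[r] = 1.6343, γ^t·E[r] = 0.535541, running G = 6.232611
t=6: π = [0.1813, 0.2507, 0.1937, 0.1994, 0.1749], E[r] = 1.6342, γ^t·E[r] = 0.428383, running G = 6.660993

G = 6.6610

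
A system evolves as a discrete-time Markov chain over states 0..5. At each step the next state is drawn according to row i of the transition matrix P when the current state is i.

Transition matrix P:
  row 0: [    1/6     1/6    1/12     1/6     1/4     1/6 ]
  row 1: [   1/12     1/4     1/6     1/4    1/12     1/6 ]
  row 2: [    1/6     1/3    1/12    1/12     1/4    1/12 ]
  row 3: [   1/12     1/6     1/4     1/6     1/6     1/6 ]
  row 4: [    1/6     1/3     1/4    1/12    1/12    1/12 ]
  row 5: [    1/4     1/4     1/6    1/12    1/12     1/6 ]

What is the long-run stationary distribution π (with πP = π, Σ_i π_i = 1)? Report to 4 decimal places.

π = [0.1449, 0.2515, 0.1656, 0.1498, 0.1476, 0.1406]

Balance equations π_j = Σ_i π_i·P[i][j]:
  π_0 = 1/6·π_0 + 1/12·π_1 + 1/6·π_2 + 1/12·π_3 + 1/6·π_4 + 1/4·π_5
  π_1 = 1/6·π_0 + 1/4·π_1 + 1/3·π_2 + 1/6·π_3 + 1/3·π_4 + 1/4·π_5
  π_2 = 1/12·π_0 + 1/6·π_1 + 1/12·π_2 + 1/4·π_3 + 1/4·π_4 + 1/6·π_5
  π_3 = 1/6·π_0 + 1/4·π_1 + 1/12·π_2 + 1/6·π_3 + 1/12·π_4 + 1/12·π_5
  π_4 = 1/4·π_0 + 1/12·π_1 + 1/4·π_2 + 1/6·π_3 + 1/12·π_4 + 1/12·π_5
  normalize: π_0 + π_1 + π_2 + π_3 + π_4 + π_5 = 1
Solving the linear system gives exactly π = [279/1925, 2421/9625, 22311/134750, 206/1375, 3977/26950, 123/875].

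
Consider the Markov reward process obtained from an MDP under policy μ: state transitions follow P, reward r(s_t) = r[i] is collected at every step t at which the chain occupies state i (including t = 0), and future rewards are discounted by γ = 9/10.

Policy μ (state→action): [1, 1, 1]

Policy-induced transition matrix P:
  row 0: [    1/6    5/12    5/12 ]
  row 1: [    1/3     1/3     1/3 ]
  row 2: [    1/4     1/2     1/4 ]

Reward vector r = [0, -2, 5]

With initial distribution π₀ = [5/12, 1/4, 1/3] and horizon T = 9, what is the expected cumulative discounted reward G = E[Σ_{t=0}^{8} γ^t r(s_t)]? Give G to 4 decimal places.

t=0: π = [0.4167, 0.2500, 0.3333], E[r] = 1.1667, γ^t·E[r] = 1.166667, running G = 1.166667
t=1: π = [0.2361, 0.4236, 0.3403], E[r] = 0.8542, γ^t·E[r] = 0.768750, running G = 1.935417
t=2: π = [0.2656, 0.4097, 0.3247], E[r] = 0.8038, γ^t·E[r] = 0.651094, running G = 2.586510
t=3: π = [0.2620, 0.4096, 0.3284], E[r] = 0.8229, γ^t·E[r] = 0.599906, running G = 3.186417
t=4: π = [0.2623, 0.4099, 0.3278], E[r] = 0.8192, γ^t·E[r] = 0.537471, running G = 3.723888
t=5: π = [0.2623, 0.4098, 0.3279], E[r] = 0.8197, γ^t·E[r] = 0.484039, running G = 4.207927
t=6: π = [0.2623, 0.4098, 0.3279], E[r] = 0.8197, γ^t·E[r] = 0.435606, running G = 4.643533
t=7: π = [0.2623, 0.4098, 0.3279], E[r] = 0.8197, γ^t·E[r] = 0.392046, running G = 5.035580
t=8: π = [0.2623, 0.4098, 0.3279], E[r] = 0.8197, γ^t·E[r] = 0.352842, running G = 5.388422

G = 5.3884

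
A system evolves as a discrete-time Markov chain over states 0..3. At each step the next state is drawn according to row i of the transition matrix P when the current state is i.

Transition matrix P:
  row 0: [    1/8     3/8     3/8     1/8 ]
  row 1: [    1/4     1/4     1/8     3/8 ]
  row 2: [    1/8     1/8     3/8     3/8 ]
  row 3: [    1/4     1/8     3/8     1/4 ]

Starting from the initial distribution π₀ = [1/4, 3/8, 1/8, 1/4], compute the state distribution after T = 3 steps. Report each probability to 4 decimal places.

t=0: π = [0.2500, 0.3750, 0.1250, 0.2500]
t=1: π = [0.2031, 0.2344, 0.2813, 0.2813]
t=2: π = [0.1895, 0.2051, 0.3164, 0.2891]
t=3: π = [0.1868, 0.1980, 0.3237, 0.2915]

π = [0.1868, 0.1980, 0.3237, 0.2915]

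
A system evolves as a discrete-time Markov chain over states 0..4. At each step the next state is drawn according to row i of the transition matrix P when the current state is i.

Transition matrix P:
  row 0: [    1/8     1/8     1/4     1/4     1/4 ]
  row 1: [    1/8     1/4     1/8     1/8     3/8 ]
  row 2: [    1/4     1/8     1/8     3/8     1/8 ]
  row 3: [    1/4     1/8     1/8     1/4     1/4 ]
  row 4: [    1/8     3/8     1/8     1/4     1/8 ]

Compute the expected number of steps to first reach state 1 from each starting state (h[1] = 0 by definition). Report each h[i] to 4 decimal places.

First-step conditioning: h[1] = 0; for i ≠ 1, h[i] = 1 + Σ_k P[i][k]·h[k].
  h[0] = 1 + 1/8·h[0] + 1/4·h[2] + 1/4·h[3] + 1/4·h[4]
  h[2] = 1 + 1/4·h[0] + 1/8·h[2] + 3/8·h[3] + 1/8·h[4]
  h[3] = 1 + 1/4·h[0] + 1/8·h[2] + 1/4·h[3] + 1/4·h[4]
  h[4] = 1 + 1/8·h[0] + 1/8·h[2] + 1/4·h[3] + 1/8·h[4]
Solving the 4×4 linear system over states ≠ 1 gives exactly h = [472/83, 0, 5320/913, 5176/913, 4024/913] (h[1] = 0 is the target).

h = [5.6867, 0.0000, 5.8269, 5.6692, 4.4074]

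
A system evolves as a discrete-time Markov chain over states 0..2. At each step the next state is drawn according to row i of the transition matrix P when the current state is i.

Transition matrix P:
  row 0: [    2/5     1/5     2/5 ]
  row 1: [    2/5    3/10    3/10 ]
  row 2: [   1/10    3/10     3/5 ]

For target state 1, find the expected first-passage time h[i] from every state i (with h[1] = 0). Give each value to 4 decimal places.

h = [4.0000, 0.0000, 3.5000]

First-step conditioning: h[1] = 0; for i ≠ 1, h[i] = 1 + Σ_k P[i][k]·h[k].
  h[0] = 1 + 2/5·h[0] + 2/5·h[2]
  h[2] = 1 + 1/10·h[0] + 3/5·h[2]
Solving the 2×2 linear system over states ≠ 1 gives exactly h = [4, 0, 7/2] (h[1] = 0 is the target).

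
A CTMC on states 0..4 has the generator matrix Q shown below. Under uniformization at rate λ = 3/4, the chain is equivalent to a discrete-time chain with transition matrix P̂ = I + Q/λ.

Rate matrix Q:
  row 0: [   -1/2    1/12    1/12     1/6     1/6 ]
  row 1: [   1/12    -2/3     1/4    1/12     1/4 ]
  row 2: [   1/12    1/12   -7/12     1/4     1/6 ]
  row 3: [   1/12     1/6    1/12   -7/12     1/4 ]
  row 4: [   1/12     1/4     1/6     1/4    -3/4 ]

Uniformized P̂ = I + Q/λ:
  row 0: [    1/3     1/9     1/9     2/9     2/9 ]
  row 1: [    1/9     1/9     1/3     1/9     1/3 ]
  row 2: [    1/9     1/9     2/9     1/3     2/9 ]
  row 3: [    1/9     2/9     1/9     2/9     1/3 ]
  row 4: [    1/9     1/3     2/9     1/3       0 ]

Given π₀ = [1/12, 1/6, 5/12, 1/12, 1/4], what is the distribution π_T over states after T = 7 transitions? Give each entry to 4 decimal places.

π = [0.1429, 0.1879, 0.1997, 0.2481, 0.2214]

t=0: π = [0.0833, 0.1667, 0.4167, 0.0833, 0.2500]
t=1: π = [0.1296, 0.1759, 0.2222, 0.2778, 0.1944]
t=2: π = [0.1399, 0.1852, 0.1965, 0.2490, 0.2294]
t=3: π = [0.1422, 0.1898, 0.1996, 0.2490, 0.2195]
t=4: π = [0.1427, 0.1875, 0.1998, 0.2477, 0.2222]
t=5: π = [0.1428, 0.1880, 0.1997, 0.2483, 0.2212]
t=6: π = [0.1428, 0.1879, 0.1997, 0.2481, 0.2215]
t=7: π = [0.1429, 0.1879, 0.1997, 0.2481, 0.2214]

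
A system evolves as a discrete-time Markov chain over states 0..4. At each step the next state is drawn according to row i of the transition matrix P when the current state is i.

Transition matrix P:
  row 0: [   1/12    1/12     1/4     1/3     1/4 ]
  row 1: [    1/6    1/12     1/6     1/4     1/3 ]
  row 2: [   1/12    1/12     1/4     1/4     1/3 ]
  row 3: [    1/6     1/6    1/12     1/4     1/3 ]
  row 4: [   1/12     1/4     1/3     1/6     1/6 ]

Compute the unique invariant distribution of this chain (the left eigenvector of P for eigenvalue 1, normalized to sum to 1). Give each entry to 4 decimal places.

Balance equations π_j = Σ_i π_i·P[i][j]:
  π_0 = 1/12·π_0 + 1/6·π_1 + 1/12·π_2 + 1/6·π_3 + 1/12·π_4
  π_1 = 1/12·π_0 + 1/12·π_1 + 1/12·π_2 + 1/6·π_3 + 1/4·π_4
  π_2 = 1/4·π_0 + 1/6·π_1 + 1/4·π_2 + 1/12·π_3 + 1/3·π_4
  π_3 = 1/3·π_0 + 1/4·π_1 + 1/4·π_2 + 1/4·π_3 + 1/6·π_4
  normalize: π_0 + π_1 + π_2 + π_3 + π_4 = 1
Solving the linear system gives exactly π = [2774/24021, 3586/24021, 5315/24021, 5681/24021, 6665/24021].

π = [0.1155, 0.1493, 0.2213, 0.2365, 0.2775]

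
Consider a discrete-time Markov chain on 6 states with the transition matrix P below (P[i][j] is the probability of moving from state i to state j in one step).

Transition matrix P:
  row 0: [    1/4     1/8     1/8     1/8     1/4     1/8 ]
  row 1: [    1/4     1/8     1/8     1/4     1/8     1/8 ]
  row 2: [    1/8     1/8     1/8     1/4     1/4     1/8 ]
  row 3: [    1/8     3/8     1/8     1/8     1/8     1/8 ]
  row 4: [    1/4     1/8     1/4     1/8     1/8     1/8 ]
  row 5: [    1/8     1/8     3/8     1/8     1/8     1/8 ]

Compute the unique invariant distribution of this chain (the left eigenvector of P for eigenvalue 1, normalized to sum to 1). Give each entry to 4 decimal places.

π = [0.1912, 0.1670, 0.1776, 0.1681, 0.1711, 0.1250]

Balance equations π_j = Σ_i π_i·P[i][j]:
  π_0 = 1/4·π_0 + 1/4·π_1 + 1/8·π_2 + 1/8·π_3 + 1/4·π_4 + 1/8·π_5
  π_1 = 1/8·π_0 + 1/8·π_1 + 1/8·π_2 + 3/8·π_3 + 1/8·π_4 + 1/8·π_5
  π_2 = 1/8·π_0 + 1/8·π_1 + 1/8·π_2 + 1/8·π_3 + 1/4·π_4 + 3/8·π_5
  π_3 = 1/8·π_0 + 1/4·π_1 + 1/4·π_2 + 1/8·π_3 + 1/8·π_4 + 1/8·π_5
  π_4 = 1/4·π_0 + 1/8·π_1 + 1/4·π_2 + 1/8·π_3 + 1/8·π_4 + 1/8·π_5
  normalize: π_0 + π_1 + π_2 + π_3 + π_4 + π_5 = 1
Solving the linear system gives exactly π = [3421/17896, 2989/17896, 3179/17896, 376/2237, 1531/8948, 1/8].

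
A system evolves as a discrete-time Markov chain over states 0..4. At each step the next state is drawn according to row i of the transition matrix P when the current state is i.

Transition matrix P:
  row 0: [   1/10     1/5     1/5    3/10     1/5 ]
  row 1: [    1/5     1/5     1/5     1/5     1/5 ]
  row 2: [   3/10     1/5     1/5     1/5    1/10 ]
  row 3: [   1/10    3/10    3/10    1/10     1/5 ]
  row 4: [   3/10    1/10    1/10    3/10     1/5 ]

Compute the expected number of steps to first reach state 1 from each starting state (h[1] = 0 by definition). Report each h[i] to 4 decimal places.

First-step conditioning: h[1] = 0; for i ≠ 1, h[i] = 1 + Σ_k P[i][k]·h[k].
  h[0] = 1 + 1/10·h[0] + 1/5·h[2] + 3/10·h[3] + 1/5·h[4]
  h[2] = 1 + 3/10·h[0] + 1/5·h[2] + 1/5·h[3] + 1/10·h[4]
  h[3] = 1 + 1/10·h[0] + 3/10·h[2] + 1/10·h[3] + 1/5·h[4]
  h[4] = 1 + 3/10·h[0] + 1/10·h[2] + 3/10·h[3] + 1/5·h[4]
Solving the 4×4 linear system over states ≠ 1 gives exactly h = [599/123, 0, 598/123, 183/41, 659/123] (h[1] = 0 is the target).

h = [4.8699, 0.0000, 4.8618, 4.4634, 5.3577]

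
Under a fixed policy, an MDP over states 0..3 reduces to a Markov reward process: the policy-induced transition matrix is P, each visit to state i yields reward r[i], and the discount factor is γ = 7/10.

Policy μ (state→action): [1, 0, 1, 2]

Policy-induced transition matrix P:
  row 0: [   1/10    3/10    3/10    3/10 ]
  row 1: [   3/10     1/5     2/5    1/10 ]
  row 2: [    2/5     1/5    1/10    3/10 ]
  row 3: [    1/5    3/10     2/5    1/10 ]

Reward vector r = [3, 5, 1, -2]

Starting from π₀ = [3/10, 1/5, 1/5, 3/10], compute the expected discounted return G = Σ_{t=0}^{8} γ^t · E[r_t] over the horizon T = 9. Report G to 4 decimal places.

t=0: π = [0.3000, 0.2000, 0.2000, 0.3000], E[r] = 1.5000, γ^t·E[r] = 1.500000, running G = 1.500000
t=1: π = [0.2300, 0.2600, 0.3100, 0.2000], E[r] = 1.9000, γ^t·E[r] = 1.330000, running G = 2.830000
t=2: π = [0.2650, 0.2430, 0.2840, 0.2080], E[r] = 1.8780, γ^t·E[r] = 0.920220, running G = 3.750220
t=3: π = [0.2546, 0.2473, 0.2883, 0.2098], E[r] = 1.8690, γ^t·E[r] = 0.641067, running G = 4.391287
t=4: π = [0.2569, 0.2464, 0.2881, 0.2086], E[r] = 1.8739, γ^t·E[r] = 0.449919, running G = 4.841206
t=5: π = [0.2566, 0.2466, 0.2879, 0.2090], E[r] = 1.8723, γ^t·E[r] = 0.314684, running G = 5.155889
t=6: π = [0.2566, 0.2466, 0.2880, 0.2089], E[r] = 1.8727, γ^t·E[r] = 0.220322, running G = 5.376211
t=7: π = [0.2566, 0.2465, 0.2879, 0.2089], E[r] = 1.8726, γ^t·E[r] = 0.154220, running G = 5.530431
t=8: π = [0.2566, 0.2466, 0.2880, 0.2089], E[r] = 1.8726, γ^t·E[r] = 0.107954, running G = 5.638386

G = 5.6384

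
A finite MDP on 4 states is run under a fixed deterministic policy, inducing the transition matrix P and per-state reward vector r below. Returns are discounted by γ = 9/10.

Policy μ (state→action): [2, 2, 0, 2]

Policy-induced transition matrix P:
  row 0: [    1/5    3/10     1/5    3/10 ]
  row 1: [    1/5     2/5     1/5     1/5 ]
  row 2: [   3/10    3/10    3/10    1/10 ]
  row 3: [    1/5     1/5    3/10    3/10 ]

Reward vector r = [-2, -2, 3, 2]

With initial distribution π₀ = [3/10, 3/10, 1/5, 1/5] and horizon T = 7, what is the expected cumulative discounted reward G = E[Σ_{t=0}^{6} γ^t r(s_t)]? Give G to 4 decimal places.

G = 0.2867

t=0: π = [0.3000, 0.3000, 0.2000, 0.2000], E[r] = -0.2000, γ^t·E[r] = -0.200000, running G = -0.200000
t=1: π = [0.2200, 0.3100, 0.2400, 0.2300], E[r] = 0.1200, γ^t·E[r] = 0.108000, running G = -0.092000
t=2: π = [0.2240, 0.3080, 0.2470, 0.2210], E[r] = 0.1190, γ^t·E[r] = 0.096390, running G = 0.004390
t=3: π = [0.2247, 0.3087, 0.2468, 0.2198], E[r] = 0.1132, γ^t·E[r] = 0.082523, running G = 0.086913
t=4: π = [0.2247, 0.3089, 0.2467, 0.2198], E[r] = 0.1124, γ^t·E[r] = 0.073733, running G = 0.160645
t=5: π = [0.2247, 0.3089, 0.2466, 0.2198], E[r] = 0.1123, γ^t·E[r] = 0.066330, running G = 0.226976
t=6: π = [0.2247, 0.3089, 0.2466, 0.2198], E[r] = 0.1123, γ^t·E[r] = 0.059698, running G = 0.286673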